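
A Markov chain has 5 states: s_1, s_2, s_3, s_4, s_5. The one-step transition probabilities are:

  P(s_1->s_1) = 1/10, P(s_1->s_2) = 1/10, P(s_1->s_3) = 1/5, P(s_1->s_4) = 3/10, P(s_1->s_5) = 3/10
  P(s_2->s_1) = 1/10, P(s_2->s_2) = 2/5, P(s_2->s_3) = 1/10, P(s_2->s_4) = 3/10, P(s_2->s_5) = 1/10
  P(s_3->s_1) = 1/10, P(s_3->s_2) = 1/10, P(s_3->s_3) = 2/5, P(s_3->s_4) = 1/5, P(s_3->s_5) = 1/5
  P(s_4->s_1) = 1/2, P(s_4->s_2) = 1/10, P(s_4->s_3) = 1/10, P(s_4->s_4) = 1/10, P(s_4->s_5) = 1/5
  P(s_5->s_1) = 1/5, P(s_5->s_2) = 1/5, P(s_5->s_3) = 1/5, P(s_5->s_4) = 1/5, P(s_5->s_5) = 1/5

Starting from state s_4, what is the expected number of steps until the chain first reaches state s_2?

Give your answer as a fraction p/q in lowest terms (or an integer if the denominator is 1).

Answer: 1045/128

Derivation:
Let h_i = expected steps to first reach s_2 from state i.
Boundary: h_s_2 = 0.
First-step equations for the other states:
  h_s_1 = 1 + 1/10*h_s_1 + 1/10*h_s_2 + 1/5*h_s_3 + 3/10*h_s_4 + 3/10*h_s_5
  h_s_3 = 1 + 1/10*h_s_1 + 1/10*h_s_2 + 2/5*h_s_3 + 1/5*h_s_4 + 1/5*h_s_5
  h_s_4 = 1 + 1/2*h_s_1 + 1/10*h_s_2 + 1/10*h_s_3 + 1/10*h_s_4 + 1/5*h_s_5
  h_s_5 = 1 + 1/5*h_s_1 + 1/5*h_s_2 + 1/5*h_s_3 + 1/5*h_s_4 + 1/5*h_s_5

Substituting h_s_2 = 0 and rearranging gives the linear system (I - Q) h = 1:
  [9/10, -1/5, -3/10, -3/10] . (h_s_1, h_s_3, h_s_4, h_s_5) = 1
  [-1/10, 3/5, -1/5, -1/5] . (h_s_1, h_s_3, h_s_4, h_s_5) = 1
  [-1/2, -1/10, 9/10, -1/5] . (h_s_1, h_s_3, h_s_4, h_s_5) = 1
  [-1/5, -1/5, -1/5, 4/5] . (h_s_1, h_s_3, h_s_4, h_s_5) = 1

Solving yields:
  h_s_1 = 519/64
  h_s_3 = 1049/128
  h_s_4 = 1045/128
  h_s_5 = 943/128

Starting state is s_4, so the expected hitting time is h_s_4 = 1045/128.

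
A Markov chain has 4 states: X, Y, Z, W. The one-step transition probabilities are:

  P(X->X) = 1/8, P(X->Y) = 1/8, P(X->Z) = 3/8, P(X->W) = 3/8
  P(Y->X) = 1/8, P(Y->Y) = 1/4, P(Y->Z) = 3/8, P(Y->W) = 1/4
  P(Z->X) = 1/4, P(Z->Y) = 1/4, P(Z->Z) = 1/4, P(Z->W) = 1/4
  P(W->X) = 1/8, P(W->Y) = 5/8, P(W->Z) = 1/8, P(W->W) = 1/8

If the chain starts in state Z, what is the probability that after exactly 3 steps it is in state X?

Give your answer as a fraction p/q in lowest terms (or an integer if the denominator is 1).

Computing P^3 by repeated multiplication:
P^1 =
  X: [1/8, 1/8, 3/8, 3/8]
  Y: [1/8, 1/4, 3/8, 1/4]
  Z: [1/4, 1/4, 1/4, 1/4]
  W: [1/8, 5/8, 1/8, 1/8]
P^2 =
  X: [11/64, 3/8, 15/64, 7/32]
  Y: [11/64, 21/64, 17/64, 15/64]
  Z: [5/32, 5/16, 9/32, 1/4]
  W: [9/64, 9/32, 21/64, 1/4]
P^3 =
  X: [79/512, 159/512, 149/512, 125/512]
  Y: [81/512, 81/256, 145/512, 31/128]
  Z: [41/256, 83/256, 71/256, 61/256]
  W: [85/512, 167/512, 139/512, 121/512]

(P^3)[Z -> X] = 41/256

Answer: 41/256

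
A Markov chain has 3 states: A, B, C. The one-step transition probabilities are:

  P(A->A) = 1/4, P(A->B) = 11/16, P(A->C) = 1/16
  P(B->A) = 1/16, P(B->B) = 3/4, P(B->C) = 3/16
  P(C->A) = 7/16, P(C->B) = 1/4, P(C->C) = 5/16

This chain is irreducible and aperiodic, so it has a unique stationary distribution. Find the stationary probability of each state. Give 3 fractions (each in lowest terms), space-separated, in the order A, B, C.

Answer: 16/97 125/194 37/194

Derivation:
The stationary distribution satisfies pi = pi * P, i.e.:
  pi_A = 1/4*pi_A + 1/16*pi_B + 7/16*pi_C
  pi_B = 11/16*pi_A + 3/4*pi_B + 1/4*pi_C
  pi_C = 1/16*pi_A + 3/16*pi_B + 5/16*pi_C
with normalization: pi_A + pi_B + pi_C = 1.

Using the first 2 balance equations plus normalization, the linear system A*pi = b is:
  [-3/4, 1/16, 7/16] . pi = 0
  [11/16, -1/4, 1/4] . pi = 0
  [1, 1, 1] . pi = 1

Solving yields:
  pi_A = 16/97
  pi_B = 125/194
  pi_C = 37/194

Verification (pi * P):
  16/97*1/4 + 125/194*1/16 + 37/194*7/16 = 16/97 = pi_A  (ok)
  16/97*11/16 + 125/194*3/4 + 37/194*1/4 = 125/194 = pi_B  (ok)
  16/97*1/16 + 125/194*3/16 + 37/194*5/16 = 37/194 = pi_C  (ok)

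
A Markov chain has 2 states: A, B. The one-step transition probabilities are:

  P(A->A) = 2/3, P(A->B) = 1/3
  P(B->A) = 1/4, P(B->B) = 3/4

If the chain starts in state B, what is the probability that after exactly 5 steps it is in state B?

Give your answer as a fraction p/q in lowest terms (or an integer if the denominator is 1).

Computing P^5 by repeated multiplication:
P^1 =
  A: [2/3, 1/3]
  B: [1/4, 3/4]
P^2 =
  A: [19/36, 17/36]
  B: [17/48, 31/48]
P^3 =
  A: [203/432, 229/432]
  B: [229/576, 347/576]
P^4 =
  A: [2311/5184, 2873/5184]
  B: [2873/6912, 4039/6912]
P^5 =
  A: [27107/62208, 35101/62208]
  B: [35101/82944, 47843/82944]

(P^5)[B -> B] = 47843/82944

Answer: 47843/82944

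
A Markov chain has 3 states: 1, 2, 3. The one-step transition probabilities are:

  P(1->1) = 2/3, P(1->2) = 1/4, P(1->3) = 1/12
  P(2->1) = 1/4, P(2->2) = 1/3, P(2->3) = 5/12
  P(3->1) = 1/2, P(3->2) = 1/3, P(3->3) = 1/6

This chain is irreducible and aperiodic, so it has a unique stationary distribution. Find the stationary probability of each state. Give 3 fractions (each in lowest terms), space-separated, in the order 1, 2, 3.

Answer: 20/39 34/117 23/117

Derivation:
The stationary distribution satisfies pi = pi * P, i.e.:
  pi_1 = 2/3*pi_1 + 1/4*pi_2 + 1/2*pi_3
  pi_2 = 1/4*pi_1 + 1/3*pi_2 + 1/3*pi_3
  pi_3 = 1/12*pi_1 + 5/12*pi_2 + 1/6*pi_3
with normalization: pi_1 + pi_2 + pi_3 = 1.

Using the first 2 balance equations plus normalization, the linear system A*pi = b is:
  [-1/3, 1/4, 1/2] . pi = 0
  [1/4, -2/3, 1/3] . pi = 0
  [1, 1, 1] . pi = 1

Solving yields:
  pi_1 = 20/39
  pi_2 = 34/117
  pi_3 = 23/117

Verification (pi * P):
  20/39*2/3 + 34/117*1/4 + 23/117*1/2 = 20/39 = pi_1  (ok)
  20/39*1/4 + 34/117*1/3 + 23/117*1/3 = 34/117 = pi_2  (ok)
  20/39*1/12 + 34/117*5/12 + 23/117*1/6 = 23/117 = pi_3  (ok)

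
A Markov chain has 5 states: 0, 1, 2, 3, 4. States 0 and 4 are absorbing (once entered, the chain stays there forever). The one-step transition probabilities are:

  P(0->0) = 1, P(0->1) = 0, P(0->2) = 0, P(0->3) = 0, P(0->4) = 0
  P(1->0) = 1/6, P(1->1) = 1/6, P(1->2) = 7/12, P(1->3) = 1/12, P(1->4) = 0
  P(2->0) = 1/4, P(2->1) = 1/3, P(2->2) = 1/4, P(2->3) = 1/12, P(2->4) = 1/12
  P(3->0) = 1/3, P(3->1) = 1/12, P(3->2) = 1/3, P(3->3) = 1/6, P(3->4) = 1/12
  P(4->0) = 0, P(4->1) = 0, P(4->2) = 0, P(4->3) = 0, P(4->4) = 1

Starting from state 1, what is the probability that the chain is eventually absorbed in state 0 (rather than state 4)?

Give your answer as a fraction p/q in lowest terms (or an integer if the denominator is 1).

Answer: 229/274

Derivation:
Let a_i = P(absorbed in 0 | start in state i).
Boundary conditions: a_0 = 1, a_4 = 0.
For each transient state i, a_i = sum_j P(i->j) * a_j:
  a_1 = 1/6*a_0 + 1/6*a_1 + 7/12*a_2 + 1/12*a_3 + 0*a_4
  a_2 = 1/4*a_0 + 1/3*a_1 + 1/4*a_2 + 1/12*a_3 + 1/12*a_4
  a_3 = 1/3*a_0 + 1/12*a_1 + 1/3*a_2 + 1/6*a_3 + 1/12*a_4

Substituting a_0 = 1 and a_4 = 0, rearrange to (I - Q) a = r where r[i] = P(i -> 0):
  [5/6, -7/12, -1/12] . (a_1, a_2, a_3) = 1/6
  [-1/3, 3/4, -1/12] . (a_1, a_2, a_3) = 1/4
  [-1/12, -1/3, 5/6] . (a_1, a_2, a_3) = 1/3

Solving yields:
  a_1 = 229/274
  a_2 = 435/548
  a_3 = 439/548

Starting state is 1, so the absorption probability is a_1 = 229/274.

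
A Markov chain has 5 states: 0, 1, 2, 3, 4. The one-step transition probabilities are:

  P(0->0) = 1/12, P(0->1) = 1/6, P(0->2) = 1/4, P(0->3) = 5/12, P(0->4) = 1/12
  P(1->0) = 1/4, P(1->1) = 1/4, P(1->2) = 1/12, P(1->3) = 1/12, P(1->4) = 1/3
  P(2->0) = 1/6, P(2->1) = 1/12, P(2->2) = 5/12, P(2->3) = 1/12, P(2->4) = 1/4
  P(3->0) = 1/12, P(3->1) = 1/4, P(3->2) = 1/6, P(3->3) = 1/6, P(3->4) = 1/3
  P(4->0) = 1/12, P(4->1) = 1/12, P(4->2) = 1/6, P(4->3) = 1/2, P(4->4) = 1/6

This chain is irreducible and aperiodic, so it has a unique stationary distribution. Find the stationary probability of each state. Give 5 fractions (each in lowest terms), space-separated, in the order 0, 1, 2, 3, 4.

The stationary distribution satisfies pi = pi * P, i.e.:
  pi_0 = 1/12*pi_0 + 1/4*pi_1 + 1/6*pi_2 + 1/12*pi_3 + 1/12*pi_4
  pi_1 = 1/6*pi_0 + 1/4*pi_1 + 1/12*pi_2 + 1/4*pi_3 + 1/12*pi_4
  pi_2 = 1/4*pi_0 + 1/12*pi_1 + 5/12*pi_2 + 1/6*pi_3 + 1/6*pi_4
  pi_3 = 5/12*pi_0 + 1/12*pi_1 + 1/12*pi_2 + 1/6*pi_3 + 1/2*pi_4
  pi_4 = 1/12*pi_0 + 1/3*pi_1 + 1/4*pi_2 + 1/3*pi_3 + 1/6*pi_4
with normalization: pi_0 + pi_1 + pi_2 + pi_3 + pi_4 = 1.

Using the first 4 balance equations plus normalization, the linear system A*pi = b is:
  [-11/12, 1/4, 1/6, 1/12, 1/12] . pi = 0
  [1/6, -3/4, 1/12, 1/4, 1/12] . pi = 0
  [1/4, 1/12, -7/12, 1/6, 1/6] . pi = 0
  [5/12, 1/12, 1/12, -5/6, 1/2] . pi = 0
  [1, 1, 1, 1, 1] . pi = 1

Solving yields:
  pi_0 = 574/4463
  pi_1 = 725/4463
  pi_2 = 975/4463
  pi_3 = 2213/8926
  pi_4 = 2165/8926

Verification (pi * P):
  574/4463*1/12 + 725/4463*1/4 + 975/4463*1/6 + 2213/8926*1/12 + 2165/8926*1/12 = 574/4463 = pi_0  (ok)
  574/4463*1/6 + 725/4463*1/4 + 975/4463*1/12 + 2213/8926*1/4 + 2165/8926*1/12 = 725/4463 = pi_1  (ok)
  574/4463*1/4 + 725/4463*1/12 + 975/4463*5/12 + 2213/8926*1/6 + 2165/8926*1/6 = 975/4463 = pi_2  (ok)
  574/4463*5/12 + 725/4463*1/12 + 975/4463*1/12 + 2213/8926*1/6 + 2165/8926*1/2 = 2213/8926 = pi_3  (ok)
  574/4463*1/12 + 725/4463*1/3 + 975/4463*1/4 + 2213/8926*1/3 + 2165/8926*1/6 = 2165/8926 = pi_4  (ok)

Answer: 574/4463 725/4463 975/4463 2213/8926 2165/8926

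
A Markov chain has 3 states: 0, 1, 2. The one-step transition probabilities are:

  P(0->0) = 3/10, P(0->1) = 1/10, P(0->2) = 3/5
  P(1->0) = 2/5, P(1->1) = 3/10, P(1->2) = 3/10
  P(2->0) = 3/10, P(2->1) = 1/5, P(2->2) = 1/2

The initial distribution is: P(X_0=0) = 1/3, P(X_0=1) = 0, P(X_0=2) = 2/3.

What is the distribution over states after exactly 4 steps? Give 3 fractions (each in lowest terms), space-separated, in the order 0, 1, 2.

Answer: 3187/10000 1121/6000 7417/15000

Derivation:
Propagating the distribution step by step (d_{t+1} = d_t * P):
d_0 = (0=1/3, 1=0, 2=2/3)
  d_1[0] = 1/3*3/10 + 0*2/5 + 2/3*3/10 = 3/10
  d_1[1] = 1/3*1/10 + 0*3/10 + 2/3*1/5 = 1/6
  d_1[2] = 1/3*3/5 + 0*3/10 + 2/3*1/2 = 8/15
d_1 = (0=3/10, 1=1/6, 2=8/15)
  d_2[0] = 3/10*3/10 + 1/6*2/5 + 8/15*3/10 = 19/60
  d_2[1] = 3/10*1/10 + 1/6*3/10 + 8/15*1/5 = 14/75
  d_2[2] = 3/10*3/5 + 1/6*3/10 + 8/15*1/2 = 149/300
d_2 = (0=19/60, 1=14/75, 2=149/300)
  d_3[0] = 19/60*3/10 + 14/75*2/5 + 149/300*3/10 = 239/750
  d_3[1] = 19/60*1/10 + 14/75*3/10 + 149/300*1/5 = 187/1000
  d_3[2] = 19/60*3/5 + 14/75*3/10 + 149/300*1/2 = 1483/3000
d_3 = (0=239/750, 1=187/1000, 2=1483/3000)
  d_4[0] = 239/750*3/10 + 187/1000*2/5 + 1483/3000*3/10 = 3187/10000
  d_4[1] = 239/750*1/10 + 187/1000*3/10 + 1483/3000*1/5 = 1121/6000
  d_4[2] = 239/750*3/5 + 187/1000*3/10 + 1483/3000*1/2 = 7417/15000
d_4 = (0=3187/10000, 1=1121/6000, 2=7417/15000)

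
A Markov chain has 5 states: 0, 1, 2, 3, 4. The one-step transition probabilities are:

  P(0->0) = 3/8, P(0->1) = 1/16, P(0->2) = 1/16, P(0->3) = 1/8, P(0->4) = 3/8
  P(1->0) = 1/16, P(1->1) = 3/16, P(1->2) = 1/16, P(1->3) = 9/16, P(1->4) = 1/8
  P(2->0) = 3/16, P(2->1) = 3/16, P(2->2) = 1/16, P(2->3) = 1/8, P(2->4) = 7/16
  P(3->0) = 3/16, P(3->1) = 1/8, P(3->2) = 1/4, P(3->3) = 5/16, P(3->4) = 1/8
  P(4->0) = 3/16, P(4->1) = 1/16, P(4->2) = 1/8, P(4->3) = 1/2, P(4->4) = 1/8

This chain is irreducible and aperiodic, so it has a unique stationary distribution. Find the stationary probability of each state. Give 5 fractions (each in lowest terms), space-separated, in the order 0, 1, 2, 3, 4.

The stationary distribution satisfies pi = pi * P, i.e.:
  pi_0 = 3/8*pi_0 + 1/16*pi_1 + 3/16*pi_2 + 3/16*pi_3 + 3/16*pi_4
  pi_1 = 1/16*pi_0 + 3/16*pi_1 + 3/16*pi_2 + 1/8*pi_3 + 1/16*pi_4
  pi_2 = 1/16*pi_0 + 1/16*pi_1 + 1/16*pi_2 + 1/4*pi_3 + 1/8*pi_4
  pi_3 = 1/8*pi_0 + 9/16*pi_1 + 1/8*pi_2 + 5/16*pi_3 + 1/2*pi_4
  pi_4 = 3/8*pi_0 + 1/8*pi_1 + 7/16*pi_2 + 1/8*pi_3 + 1/8*pi_4
with normalization: pi_0 + pi_1 + pi_2 + pi_3 + pi_4 = 1.

Using the first 4 balance equations plus normalization, the linear system A*pi = b is:
  [-5/8, 1/16, 3/16, 3/16, 3/16] . pi = 0
  [1/16, -13/16, 3/16, 1/8, 1/16] . pi = 0
  [1/16, 1/16, -15/16, 1/4, 1/8] . pi = 0
  [1/8, 9/16, 1/8, -11/16, 1/2] . pi = 0
  [1, 1, 1, 1, 1] . pi = 1

Solving yields:
  pi_0 = 1179/5527
  pi_1 = 627/5527
  pi_2 = 750/5527
  pi_3 = 1751/5527
  pi_4 = 1220/5527

Verification (pi * P):
  1179/5527*3/8 + 627/5527*1/16 + 750/5527*3/16 + 1751/5527*3/16 + 1220/5527*3/16 = 1179/5527 = pi_0  (ok)
  1179/5527*1/16 + 627/5527*3/16 + 750/5527*3/16 + 1751/5527*1/8 + 1220/5527*1/16 = 627/5527 = pi_1  (ok)
  1179/5527*1/16 + 627/5527*1/16 + 750/5527*1/16 + 1751/5527*1/4 + 1220/5527*1/8 = 750/5527 = pi_2  (ok)
  1179/5527*1/8 + 627/5527*9/16 + 750/5527*1/8 + 1751/5527*5/16 + 1220/5527*1/2 = 1751/5527 = pi_3  (ok)
  1179/5527*3/8 + 627/5527*1/8 + 750/5527*7/16 + 1751/5527*1/8 + 1220/5527*1/8 = 1220/5527 = pi_4  (ok)

Answer: 1179/5527 627/5527 750/5527 1751/5527 1220/5527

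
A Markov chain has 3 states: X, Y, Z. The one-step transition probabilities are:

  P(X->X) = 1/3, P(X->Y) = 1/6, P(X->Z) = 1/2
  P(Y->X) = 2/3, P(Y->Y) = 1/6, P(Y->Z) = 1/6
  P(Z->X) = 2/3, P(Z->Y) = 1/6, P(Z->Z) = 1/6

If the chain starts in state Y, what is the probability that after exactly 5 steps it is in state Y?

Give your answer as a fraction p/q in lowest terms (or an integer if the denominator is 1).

Computing P^5 by repeated multiplication:
P^1 =
  X: [1/3, 1/6, 1/2]
  Y: [2/3, 1/6, 1/6]
  Z: [2/3, 1/6, 1/6]
P^2 =
  X: [5/9, 1/6, 5/18]
  Y: [4/9, 1/6, 7/18]
  Z: [4/9, 1/6, 7/18]
P^3 =
  X: [13/27, 1/6, 19/54]
  Y: [14/27, 1/6, 17/54]
  Z: [14/27, 1/6, 17/54]
P^4 =
  X: [41/81, 1/6, 53/162]
  Y: [40/81, 1/6, 55/162]
  Z: [40/81, 1/6, 55/162]
P^5 =
  X: [121/243, 1/6, 163/486]
  Y: [122/243, 1/6, 161/486]
  Z: [122/243, 1/6, 161/486]

(P^5)[Y -> Y] = 1/6

Answer: 1/6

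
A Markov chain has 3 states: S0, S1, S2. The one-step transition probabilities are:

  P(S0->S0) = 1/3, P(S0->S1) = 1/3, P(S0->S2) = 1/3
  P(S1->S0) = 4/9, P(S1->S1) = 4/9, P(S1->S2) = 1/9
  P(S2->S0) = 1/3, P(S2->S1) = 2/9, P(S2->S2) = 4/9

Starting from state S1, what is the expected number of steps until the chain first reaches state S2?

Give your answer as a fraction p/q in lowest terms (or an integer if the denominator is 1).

Answer: 5

Derivation:
Let h_i = expected steps to first reach S2 from state i.
Boundary: h_S2 = 0.
First-step equations for the other states:
  h_S0 = 1 + 1/3*h_S0 + 1/3*h_S1 + 1/3*h_S2
  h_S1 = 1 + 4/9*h_S0 + 4/9*h_S1 + 1/9*h_S2

Substituting h_S2 = 0 and rearranging gives the linear system (I - Q) h = 1:
  [2/3, -1/3] . (h_S0, h_S1) = 1
  [-4/9, 5/9] . (h_S0, h_S1) = 1

Solving yields:
  h_S0 = 4
  h_S1 = 5

Starting state is S1, so the expected hitting time is h_S1 = 5.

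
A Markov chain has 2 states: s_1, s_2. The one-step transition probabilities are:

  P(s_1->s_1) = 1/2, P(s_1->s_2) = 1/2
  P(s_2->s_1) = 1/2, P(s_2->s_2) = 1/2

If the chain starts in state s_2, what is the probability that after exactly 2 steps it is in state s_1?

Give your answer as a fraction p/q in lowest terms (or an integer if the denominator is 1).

Computing P^2 by repeated multiplication:
P^1 =
  s_1: [1/2, 1/2]
  s_2: [1/2, 1/2]
P^2 =
  s_1: [1/2, 1/2]
  s_2: [1/2, 1/2]

(P^2)[s_2 -> s_1] = 1/2

Answer: 1/2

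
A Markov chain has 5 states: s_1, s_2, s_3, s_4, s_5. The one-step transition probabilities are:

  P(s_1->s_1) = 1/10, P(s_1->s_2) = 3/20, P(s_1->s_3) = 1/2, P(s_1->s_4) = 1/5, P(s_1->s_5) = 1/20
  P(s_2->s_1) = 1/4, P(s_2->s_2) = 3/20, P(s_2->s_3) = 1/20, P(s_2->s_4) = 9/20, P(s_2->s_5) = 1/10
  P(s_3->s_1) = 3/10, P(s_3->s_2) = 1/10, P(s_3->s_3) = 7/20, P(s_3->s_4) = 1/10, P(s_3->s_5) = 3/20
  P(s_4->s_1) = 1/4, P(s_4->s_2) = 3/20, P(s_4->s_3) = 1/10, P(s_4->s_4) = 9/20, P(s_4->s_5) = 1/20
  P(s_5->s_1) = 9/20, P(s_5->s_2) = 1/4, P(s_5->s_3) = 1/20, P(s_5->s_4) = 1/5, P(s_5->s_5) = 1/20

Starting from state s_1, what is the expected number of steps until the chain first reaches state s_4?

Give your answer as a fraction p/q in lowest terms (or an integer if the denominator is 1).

Answer: 187220/37659

Derivation:
Let h_i = expected steps to first reach s_4 from state i.
Boundary: h_s_4 = 0.
First-step equations for the other states:
  h_s_1 = 1 + 1/10*h_s_1 + 3/20*h_s_2 + 1/2*h_s_3 + 1/5*h_s_4 + 1/20*h_s_5
  h_s_2 = 1 + 1/4*h_s_1 + 3/20*h_s_2 + 1/20*h_s_3 + 9/20*h_s_4 + 1/10*h_s_5
  h_s_3 = 1 + 3/10*h_s_1 + 1/10*h_s_2 + 7/20*h_s_3 + 1/10*h_s_4 + 3/20*h_s_5
  h_s_5 = 1 + 9/20*h_s_1 + 1/4*h_s_2 + 1/20*h_s_3 + 1/5*h_s_4 + 1/20*h_s_5

Substituting h_s_4 = 0 and rearranging gives the linear system (I - Q) h = 1:
  [9/10, -3/20, -1/2, -1/20] . (h_s_1, h_s_2, h_s_3, h_s_5) = 1
  [-1/4, 17/20, -1/20, -1/10] . (h_s_1, h_s_2, h_s_3, h_s_5) = 1
  [-3/10, -1/10, 13/20, -3/20] . (h_s_1, h_s_2, h_s_3, h_s_5) = 1
  [-9/20, -1/4, -1/20, 19/20] . (h_s_1, h_s_2, h_s_3, h_s_5) = 1

Solving yields:
  h_s_1 = 187220/37659
  h_s_2 = 131860/37659
  h_s_3 = 204740/37659
  h_s_5 = 173800/37659

Starting state is s_1, so the expected hitting time is h_s_1 = 187220/37659.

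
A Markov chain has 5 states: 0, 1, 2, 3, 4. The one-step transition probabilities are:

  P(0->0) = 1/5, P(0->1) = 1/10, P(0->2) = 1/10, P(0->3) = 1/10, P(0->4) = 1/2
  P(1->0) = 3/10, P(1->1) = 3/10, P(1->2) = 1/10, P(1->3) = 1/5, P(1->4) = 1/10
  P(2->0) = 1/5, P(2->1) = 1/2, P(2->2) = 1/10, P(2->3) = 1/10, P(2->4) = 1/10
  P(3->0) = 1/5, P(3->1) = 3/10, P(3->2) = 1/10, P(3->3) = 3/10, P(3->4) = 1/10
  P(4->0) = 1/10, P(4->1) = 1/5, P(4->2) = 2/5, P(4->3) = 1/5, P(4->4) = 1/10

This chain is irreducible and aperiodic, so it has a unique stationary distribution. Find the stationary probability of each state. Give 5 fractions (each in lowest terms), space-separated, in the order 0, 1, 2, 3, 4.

Answer: 277/1327 719/2654 823/5308 965/5308 487/2654

Derivation:
The stationary distribution satisfies pi = pi * P, i.e.:
  pi_0 = 1/5*pi_0 + 3/10*pi_1 + 1/5*pi_2 + 1/5*pi_3 + 1/10*pi_4
  pi_1 = 1/10*pi_0 + 3/10*pi_1 + 1/2*pi_2 + 3/10*pi_3 + 1/5*pi_4
  pi_2 = 1/10*pi_0 + 1/10*pi_1 + 1/10*pi_2 + 1/10*pi_3 + 2/5*pi_4
  pi_3 = 1/10*pi_0 + 1/5*pi_1 + 1/10*pi_2 + 3/10*pi_3 + 1/5*pi_4
  pi_4 = 1/2*pi_0 + 1/10*pi_1 + 1/10*pi_2 + 1/10*pi_3 + 1/10*pi_4
with normalization: pi_0 + pi_1 + pi_2 + pi_3 + pi_4 = 1.

Using the first 4 balance equations plus normalization, the linear system A*pi = b is:
  [-4/5, 3/10, 1/5, 1/5, 1/10] . pi = 0
  [1/10, -7/10, 1/2, 3/10, 1/5] . pi = 0
  [1/10, 1/10, -9/10, 1/10, 2/5] . pi = 0
  [1/10, 1/5, 1/10, -7/10, 1/5] . pi = 0
  [1, 1, 1, 1, 1] . pi = 1

Solving yields:
  pi_0 = 277/1327
  pi_1 = 719/2654
  pi_2 = 823/5308
  pi_3 = 965/5308
  pi_4 = 487/2654

Verification (pi * P):
  277/1327*1/5 + 719/2654*3/10 + 823/5308*1/5 + 965/5308*1/5 + 487/2654*1/10 = 277/1327 = pi_0  (ok)
  277/1327*1/10 + 719/2654*3/10 + 823/5308*1/2 + 965/5308*3/10 + 487/2654*1/5 = 719/2654 = pi_1  (ok)
  277/1327*1/10 + 719/2654*1/10 + 823/5308*1/10 + 965/5308*1/10 + 487/2654*2/5 = 823/5308 = pi_2  (ok)
  277/1327*1/10 + 719/2654*1/5 + 823/5308*1/10 + 965/5308*3/10 + 487/2654*1/5 = 965/5308 = pi_3  (ok)
  277/1327*1/2 + 719/2654*1/10 + 823/5308*1/10 + 965/5308*1/10 + 487/2654*1/10 = 487/2654 = pi_4  (ok)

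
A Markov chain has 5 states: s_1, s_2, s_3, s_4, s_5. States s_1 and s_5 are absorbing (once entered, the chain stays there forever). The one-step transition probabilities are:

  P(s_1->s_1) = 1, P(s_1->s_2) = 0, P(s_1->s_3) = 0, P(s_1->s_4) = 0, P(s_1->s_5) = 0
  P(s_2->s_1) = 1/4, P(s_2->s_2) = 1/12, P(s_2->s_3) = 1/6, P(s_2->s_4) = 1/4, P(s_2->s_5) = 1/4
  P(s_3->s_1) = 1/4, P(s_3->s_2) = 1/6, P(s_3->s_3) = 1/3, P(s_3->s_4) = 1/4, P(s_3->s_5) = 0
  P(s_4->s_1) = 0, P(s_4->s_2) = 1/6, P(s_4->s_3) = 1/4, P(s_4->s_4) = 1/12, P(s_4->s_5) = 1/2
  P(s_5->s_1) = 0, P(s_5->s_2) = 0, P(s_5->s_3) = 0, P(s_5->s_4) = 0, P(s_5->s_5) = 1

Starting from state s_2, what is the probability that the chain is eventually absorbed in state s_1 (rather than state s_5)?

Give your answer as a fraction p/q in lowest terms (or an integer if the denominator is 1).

Let a_i = P(absorbed in s_1 | start in state i).
Boundary conditions: a_s_1 = 1, a_s_5 = 0.
For each transient state i, a_i = sum_j P(i->j) * a_j:
  a_s_2 = 1/4*a_s_1 + 1/12*a_s_2 + 1/6*a_s_3 + 1/4*a_s_4 + 1/4*a_s_5
  a_s_3 = 1/4*a_s_1 + 1/6*a_s_2 + 1/3*a_s_3 + 1/4*a_s_4 + 0*a_s_5
  a_s_4 = 0*a_s_1 + 1/6*a_s_2 + 1/4*a_s_3 + 1/12*a_s_4 + 1/2*a_s_5

Substituting a_s_1 = 1 and a_s_5 = 0, rearrange to (I - Q) a = r where r[i] = P(i -> s_1):
  [11/12, -1/6, -1/4] . (a_s_2, a_s_3, a_s_4) = 1/4
  [-1/6, 2/3, -1/4] . (a_s_2, a_s_3, a_s_4) = 1/4
  [-1/6, -1/4, 11/12] . (a_s_2, a_s_3, a_s_4) = 0

Solving yields:
  a_s_2 = 110/249
  a_s_3 = 143/249
  a_s_4 = 59/249

Starting state is s_2, so the absorption probability is a_s_2 = 110/249.

Answer: 110/249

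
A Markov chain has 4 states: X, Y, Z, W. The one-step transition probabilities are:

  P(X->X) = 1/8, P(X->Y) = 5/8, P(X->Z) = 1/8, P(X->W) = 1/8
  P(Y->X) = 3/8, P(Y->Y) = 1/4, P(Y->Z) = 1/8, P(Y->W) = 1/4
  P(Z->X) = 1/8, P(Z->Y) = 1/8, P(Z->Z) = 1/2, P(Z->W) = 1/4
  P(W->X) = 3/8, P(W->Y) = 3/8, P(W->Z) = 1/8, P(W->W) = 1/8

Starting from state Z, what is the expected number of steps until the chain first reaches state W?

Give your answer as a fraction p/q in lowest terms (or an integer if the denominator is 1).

Let h_i = expected steps to first reach W from state i.
Boundary: h_W = 0.
First-step equations for the other states:
  h_X = 1 + 1/8*h_X + 5/8*h_Y + 1/8*h_Z + 1/8*h_W
  h_Y = 1 + 3/8*h_X + 1/4*h_Y + 1/8*h_Z + 1/4*h_W
  h_Z = 1 + 1/8*h_X + 1/8*h_Y + 1/2*h_Z + 1/4*h_W

Substituting h_W = 0 and rearranging gives the linear system (I - Q) h = 1:
  [7/8, -5/8, -1/8] . (h_X, h_Y, h_Z) = 1
  [-3/8, 3/4, -1/8] . (h_X, h_Y, h_Z) = 1
  [-1/8, -1/8, 1/2] . (h_X, h_Y, h_Z) = 1

Solving yields:
  h_X = 440/87
  h_Y = 400/87
  h_Z = 128/29

Starting state is Z, so the expected hitting time is h_Z = 128/29.

Answer: 128/29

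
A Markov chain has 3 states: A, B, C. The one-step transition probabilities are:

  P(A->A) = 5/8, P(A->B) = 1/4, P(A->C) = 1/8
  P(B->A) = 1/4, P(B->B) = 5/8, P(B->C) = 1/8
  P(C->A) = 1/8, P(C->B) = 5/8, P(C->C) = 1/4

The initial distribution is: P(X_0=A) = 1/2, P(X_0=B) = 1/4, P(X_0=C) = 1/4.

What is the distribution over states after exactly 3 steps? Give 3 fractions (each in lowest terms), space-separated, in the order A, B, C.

Answer: 769/2048 493/1024 293/2048

Derivation:
Propagating the distribution step by step (d_{t+1} = d_t * P):
d_0 = (A=1/2, B=1/4, C=1/4)
  d_1[A] = 1/2*5/8 + 1/4*1/4 + 1/4*1/8 = 13/32
  d_1[B] = 1/2*1/4 + 1/4*5/8 + 1/4*5/8 = 7/16
  d_1[C] = 1/2*1/8 + 1/4*1/8 + 1/4*1/4 = 5/32
d_1 = (A=13/32, B=7/16, C=5/32)
  d_2[A] = 13/32*5/8 + 7/16*1/4 + 5/32*1/8 = 49/128
  d_2[B] = 13/32*1/4 + 7/16*5/8 + 5/32*5/8 = 121/256
  d_2[C] = 13/32*1/8 + 7/16*1/8 + 5/32*1/4 = 37/256
d_2 = (A=49/128, B=121/256, C=37/256)
  d_3[A] = 49/128*5/8 + 121/256*1/4 + 37/256*1/8 = 769/2048
  d_3[B] = 49/128*1/4 + 121/256*5/8 + 37/256*5/8 = 493/1024
  d_3[C] = 49/128*1/8 + 121/256*1/8 + 37/256*1/4 = 293/2048
d_3 = (A=769/2048, B=493/1024, C=293/2048)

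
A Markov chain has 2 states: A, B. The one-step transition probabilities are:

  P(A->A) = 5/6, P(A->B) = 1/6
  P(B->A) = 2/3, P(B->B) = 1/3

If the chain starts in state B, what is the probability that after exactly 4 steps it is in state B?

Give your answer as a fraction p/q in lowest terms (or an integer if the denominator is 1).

Computing P^4 by repeated multiplication:
P^1 =
  A: [5/6, 1/6]
  B: [2/3, 1/3]
P^2 =
  A: [29/36, 7/36]
  B: [7/9, 2/9]
P^3 =
  A: [173/216, 43/216]
  B: [43/54, 11/54]
P^4 =
  A: [1037/1296, 259/1296]
  B: [259/324, 65/324]

(P^4)[B -> B] = 65/324

Answer: 65/324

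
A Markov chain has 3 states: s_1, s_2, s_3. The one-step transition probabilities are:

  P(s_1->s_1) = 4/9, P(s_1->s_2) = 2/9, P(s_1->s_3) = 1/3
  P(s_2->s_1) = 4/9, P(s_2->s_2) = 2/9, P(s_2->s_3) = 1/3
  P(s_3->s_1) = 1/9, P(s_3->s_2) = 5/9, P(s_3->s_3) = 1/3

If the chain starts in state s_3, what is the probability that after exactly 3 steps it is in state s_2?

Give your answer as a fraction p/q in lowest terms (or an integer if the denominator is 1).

Answer: 1/3

Derivation:
Computing P^3 by repeated multiplication:
P^1 =
  s_1: [4/9, 2/9, 1/3]
  s_2: [4/9, 2/9, 1/3]
  s_3: [1/9, 5/9, 1/3]
P^2 =
  s_1: [1/3, 1/3, 1/3]
  s_2: [1/3, 1/3, 1/3]
  s_3: [1/3, 1/3, 1/3]
P^3 =
  s_1: [1/3, 1/3, 1/3]
  s_2: [1/3, 1/3, 1/3]
  s_3: [1/3, 1/3, 1/3]

(P^3)[s_3 -> s_2] = 1/3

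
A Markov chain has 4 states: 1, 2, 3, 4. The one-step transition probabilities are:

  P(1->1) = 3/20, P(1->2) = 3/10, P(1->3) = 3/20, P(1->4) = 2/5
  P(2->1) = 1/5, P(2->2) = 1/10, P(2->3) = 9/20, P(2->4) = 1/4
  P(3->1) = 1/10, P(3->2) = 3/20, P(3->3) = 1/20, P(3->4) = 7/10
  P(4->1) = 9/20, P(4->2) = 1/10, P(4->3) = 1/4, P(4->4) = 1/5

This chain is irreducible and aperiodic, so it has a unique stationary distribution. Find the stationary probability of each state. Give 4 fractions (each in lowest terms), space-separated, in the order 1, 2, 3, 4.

Answer: 3263/12678 1028/6339 452/2113 1549/4226

Derivation:
The stationary distribution satisfies pi = pi * P, i.e.:
  pi_1 = 3/20*pi_1 + 1/5*pi_2 + 1/10*pi_3 + 9/20*pi_4
  pi_2 = 3/10*pi_1 + 1/10*pi_2 + 3/20*pi_3 + 1/10*pi_4
  pi_3 = 3/20*pi_1 + 9/20*pi_2 + 1/20*pi_3 + 1/4*pi_4
  pi_4 = 2/5*pi_1 + 1/4*pi_2 + 7/10*pi_3 + 1/5*pi_4
with normalization: pi_1 + pi_2 + pi_3 + pi_4 = 1.

Using the first 3 balance equations plus normalization, the linear system A*pi = b is:
  [-17/20, 1/5, 1/10, 9/20] . pi = 0
  [3/10, -9/10, 3/20, 1/10] . pi = 0
  [3/20, 9/20, -19/20, 1/4] . pi = 0
  [1, 1, 1, 1] . pi = 1

Solving yields:
  pi_1 = 3263/12678
  pi_2 = 1028/6339
  pi_3 = 452/2113
  pi_4 = 1549/4226

Verification (pi * P):
  3263/12678*3/20 + 1028/6339*1/5 + 452/2113*1/10 + 1549/4226*9/20 = 3263/12678 = pi_1  (ok)
  3263/12678*3/10 + 1028/6339*1/10 + 452/2113*3/20 + 1549/4226*1/10 = 1028/6339 = pi_2  (ok)
  3263/12678*3/20 + 1028/6339*9/20 + 452/2113*1/20 + 1549/4226*1/4 = 452/2113 = pi_3  (ok)
  3263/12678*2/5 + 1028/6339*1/4 + 452/2113*7/10 + 1549/4226*1/5 = 1549/4226 = pi_4  (ok)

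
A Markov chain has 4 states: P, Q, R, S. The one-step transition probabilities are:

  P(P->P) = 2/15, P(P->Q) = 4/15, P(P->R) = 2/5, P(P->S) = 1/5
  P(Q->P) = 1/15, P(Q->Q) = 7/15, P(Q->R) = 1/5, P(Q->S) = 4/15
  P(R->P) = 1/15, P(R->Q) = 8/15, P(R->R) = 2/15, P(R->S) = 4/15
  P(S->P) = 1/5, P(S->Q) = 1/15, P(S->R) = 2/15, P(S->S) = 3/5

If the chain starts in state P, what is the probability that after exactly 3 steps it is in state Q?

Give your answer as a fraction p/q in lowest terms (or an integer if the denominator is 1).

Answer: 74/225

Derivation:
Computing P^3 by repeated multiplication:
P^1 =
  P: [2/15, 4/15, 2/5, 1/5]
  Q: [1/15, 7/15, 1/5, 4/15]
  R: [1/15, 8/15, 2/15, 4/15]
  S: [1/5, 1/15, 2/15, 3/5]
P^2 =
  P: [23/225, 29/75, 14/75, 73/225]
  Q: [8/75, 9/25, 41/225, 79/225]
  R: [8/75, 16/45, 14/75, 79/225]
  S: [4/25, 44/225, 43/225, 34/75]
P^3 =
  P: [394/3375, 74/225, 629/3375, 46/125]
  Q: [407/3375, 214/675, 209/1125, 1271/3375]
  R: [407/3375, 119/375, 626/3375, 1271/3375]
  S: [31/225, 898/3375, 638/3375, 458/1125]

(P^3)[P -> Q] = 74/225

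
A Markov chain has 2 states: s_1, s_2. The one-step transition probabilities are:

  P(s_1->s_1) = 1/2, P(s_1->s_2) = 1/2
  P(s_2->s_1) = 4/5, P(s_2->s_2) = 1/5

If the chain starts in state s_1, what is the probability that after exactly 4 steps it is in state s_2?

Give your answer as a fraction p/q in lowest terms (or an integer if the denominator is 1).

Computing P^4 by repeated multiplication:
P^1 =
  s_1: [1/2, 1/2]
  s_2: [4/5, 1/5]
P^2 =
  s_1: [13/20, 7/20]
  s_2: [14/25, 11/25]
P^3 =
  s_1: [121/200, 79/200]
  s_2: [79/125, 46/125]
P^4 =
  s_1: [1237/2000, 763/2000]
  s_2: [763/1250, 487/1250]

(P^4)[s_1 -> s_2] = 763/2000

Answer: 763/2000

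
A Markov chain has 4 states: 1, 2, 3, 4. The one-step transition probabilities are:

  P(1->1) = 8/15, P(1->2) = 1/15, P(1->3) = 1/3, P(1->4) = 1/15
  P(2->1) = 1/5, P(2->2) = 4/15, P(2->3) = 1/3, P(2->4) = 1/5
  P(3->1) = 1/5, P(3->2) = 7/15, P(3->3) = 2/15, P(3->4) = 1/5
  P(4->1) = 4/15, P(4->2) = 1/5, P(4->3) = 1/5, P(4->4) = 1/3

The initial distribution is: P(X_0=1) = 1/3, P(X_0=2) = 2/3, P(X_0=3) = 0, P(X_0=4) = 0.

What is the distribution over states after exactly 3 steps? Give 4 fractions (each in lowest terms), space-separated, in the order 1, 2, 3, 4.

Propagating the distribution step by step (d_{t+1} = d_t * P):
d_0 = (1=1/3, 2=2/3, 3=0, 4=0)
  d_1[1] = 1/3*8/15 + 2/3*1/5 + 0*1/5 + 0*4/15 = 14/45
  d_1[2] = 1/3*1/15 + 2/3*4/15 + 0*7/15 + 0*1/5 = 1/5
  d_1[3] = 1/3*1/3 + 2/3*1/3 + 0*2/15 + 0*1/5 = 1/3
  d_1[4] = 1/3*1/15 + 2/3*1/5 + 0*1/5 + 0*1/3 = 7/45
d_1 = (1=14/45, 2=1/5, 3=1/3, 4=7/45)
  d_2[1] = 14/45*8/15 + 1/5*1/5 + 1/3*1/5 + 7/45*4/15 = 212/675
  d_2[2] = 14/45*1/15 + 1/5*4/15 + 1/3*7/15 + 7/45*1/5 = 176/675
  d_2[3] = 14/45*1/3 + 1/5*1/3 + 1/3*2/15 + 7/45*1/5 = 166/675
  d_2[4] = 14/45*1/15 + 1/5*1/5 + 1/3*1/5 + 7/45*1/3 = 121/675
d_2 = (1=212/675, 2=176/675, 3=166/675, 4=121/675)
  d_3[1] = 212/675*8/15 + 176/675*1/5 + 166/675*1/5 + 121/675*4/15 = 3206/10125
  d_3[2] = 212/675*1/15 + 176/675*4/15 + 166/675*7/15 + 121/675*1/5 = 2441/10125
  d_3[3] = 212/675*1/3 + 176/675*1/3 + 166/675*2/15 + 121/675*1/5 = 527/2025
  d_3[4] = 212/675*1/15 + 176/675*1/5 + 166/675*1/5 + 121/675*1/3 = 1843/10125
d_3 = (1=3206/10125, 2=2441/10125, 3=527/2025, 4=1843/10125)

Answer: 3206/10125 2441/10125 527/2025 1843/10125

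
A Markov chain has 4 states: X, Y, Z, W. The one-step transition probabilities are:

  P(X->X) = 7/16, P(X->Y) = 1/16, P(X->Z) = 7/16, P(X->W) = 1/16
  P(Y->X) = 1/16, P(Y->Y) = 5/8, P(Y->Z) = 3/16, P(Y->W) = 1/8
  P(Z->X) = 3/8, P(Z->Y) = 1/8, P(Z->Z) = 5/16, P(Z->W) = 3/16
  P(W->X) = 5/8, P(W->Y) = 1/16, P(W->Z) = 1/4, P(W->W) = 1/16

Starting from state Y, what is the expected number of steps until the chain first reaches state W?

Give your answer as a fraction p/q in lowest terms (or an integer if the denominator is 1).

Let h_i = expected steps to first reach W from state i.
Boundary: h_W = 0.
First-step equations for the other states:
  h_X = 1 + 7/16*h_X + 1/16*h_Y + 7/16*h_Z + 1/16*h_W
  h_Y = 1 + 1/16*h_X + 5/8*h_Y + 3/16*h_Z + 1/8*h_W
  h_Z = 1 + 3/8*h_X + 1/8*h_Y + 5/16*h_Z + 3/16*h_W

Substituting h_W = 0 and rearranging gives the linear system (I - Q) h = 1:
  [9/16, -1/16, -7/16] . (h_X, h_Y, h_Z) = 1
  [-1/16, 3/8, -3/16] . (h_X, h_Y, h_Z) = 1
  [-3/8, -1/8, 11/16] . (h_X, h_Y, h_Z) = 1

Solving yields:
  h_X = 416/49
  h_Y = 384/49
  h_Z = 368/49

Starting state is Y, so the expected hitting time is h_Y = 384/49.

Answer: 384/49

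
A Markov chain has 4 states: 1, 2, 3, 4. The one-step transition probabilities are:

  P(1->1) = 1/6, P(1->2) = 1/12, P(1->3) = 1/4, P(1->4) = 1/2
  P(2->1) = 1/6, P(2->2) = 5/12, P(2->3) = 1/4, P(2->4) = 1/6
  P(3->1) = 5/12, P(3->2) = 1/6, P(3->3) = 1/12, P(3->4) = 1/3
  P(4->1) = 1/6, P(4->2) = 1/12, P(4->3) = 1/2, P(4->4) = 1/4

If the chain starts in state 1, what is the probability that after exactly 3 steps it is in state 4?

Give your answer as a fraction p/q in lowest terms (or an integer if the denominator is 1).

Answer: 35/108

Derivation:
Computing P^3 by repeated multiplication:
P^1 =
  1: [1/6, 1/12, 1/4, 1/2]
  2: [1/6, 5/12, 1/4, 1/6]
  3: [5/12, 1/6, 1/12, 1/3]
  4: [1/6, 1/12, 1/2, 1/4]
P^2 =
  1: [11/48, 19/144, 1/3, 11/36]
  2: [11/48, 35/144, 1/4, 5/18]
  3: [3/16, 7/48, 23/72, 25/72]
  4: [7/24, 11/72, 11/48, 47/144]
P^3 =
  1: [1/4, 67/432, 13/48, 35/108]
  2: [11/48, 5/27, 5/18, 133/432]
  3: [71/288, 137/864, 245/864, 269/864]
  4: [43/192, 265/1728, 169/576, 569/1728]

(P^3)[1 -> 4] = 35/108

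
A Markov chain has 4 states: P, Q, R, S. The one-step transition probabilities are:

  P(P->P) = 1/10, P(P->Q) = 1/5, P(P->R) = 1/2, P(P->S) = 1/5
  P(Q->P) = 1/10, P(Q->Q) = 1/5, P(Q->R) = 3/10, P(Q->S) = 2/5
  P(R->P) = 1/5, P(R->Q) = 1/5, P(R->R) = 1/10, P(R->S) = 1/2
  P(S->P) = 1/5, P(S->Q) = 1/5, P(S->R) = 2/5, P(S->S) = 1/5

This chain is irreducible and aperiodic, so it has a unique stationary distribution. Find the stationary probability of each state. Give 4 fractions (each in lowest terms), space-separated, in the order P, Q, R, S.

The stationary distribution satisfies pi = pi * P, i.e.:
  pi_P = 1/10*pi_P + 1/10*pi_Q + 1/5*pi_R + 1/5*pi_S
  pi_Q = 1/5*pi_P + 1/5*pi_Q + 1/5*pi_R + 1/5*pi_S
  pi_R = 1/2*pi_P + 3/10*pi_Q + 1/10*pi_R + 2/5*pi_S
  pi_S = 1/5*pi_P + 2/5*pi_Q + 1/2*pi_R + 1/5*pi_S
with normalization: pi_P + pi_Q + pi_R + pi_S = 1.

Using the first 3 balance equations plus normalization, the linear system A*pi = b is:
  [-9/10, 1/10, 1/5, 1/5] . pi = 0
  [1/5, -4/5, 1/5, 1/5] . pi = 0
  [1/2, 3/10, -9/10, 2/5] . pi = 0
  [1, 1, 1, 1] . pi = 1

Solving yields:
  pi_P = 9/55
  pi_Q = 1/5
  pi_R = 218/715
  pi_S = 237/715

Verification (pi * P):
  9/55*1/10 + 1/5*1/10 + 218/715*1/5 + 237/715*1/5 = 9/55 = pi_P  (ok)
  9/55*1/5 + 1/5*1/5 + 218/715*1/5 + 237/715*1/5 = 1/5 = pi_Q  (ok)
  9/55*1/2 + 1/5*3/10 + 218/715*1/10 + 237/715*2/5 = 218/715 = pi_R  (ok)
  9/55*1/5 + 1/5*2/5 + 218/715*1/2 + 237/715*1/5 = 237/715 = pi_S  (ok)

Answer: 9/55 1/5 218/715 237/715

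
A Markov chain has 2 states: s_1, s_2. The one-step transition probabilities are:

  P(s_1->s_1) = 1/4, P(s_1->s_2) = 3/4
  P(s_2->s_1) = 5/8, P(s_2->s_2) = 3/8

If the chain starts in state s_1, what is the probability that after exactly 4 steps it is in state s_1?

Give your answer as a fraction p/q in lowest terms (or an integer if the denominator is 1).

Computing P^4 by repeated multiplication:
P^1 =
  s_1: [1/4, 3/4]
  s_2: [5/8, 3/8]
P^2 =
  s_1: [17/32, 15/32]
  s_2: [25/64, 39/64]
P^3 =
  s_1: [109/256, 147/256]
  s_2: [245/512, 267/512]
P^4 =
  s_1: [953/2048, 1095/2048]
  s_2: [1825/4096, 2271/4096]

(P^4)[s_1 -> s_1] = 953/2048

Answer: 953/2048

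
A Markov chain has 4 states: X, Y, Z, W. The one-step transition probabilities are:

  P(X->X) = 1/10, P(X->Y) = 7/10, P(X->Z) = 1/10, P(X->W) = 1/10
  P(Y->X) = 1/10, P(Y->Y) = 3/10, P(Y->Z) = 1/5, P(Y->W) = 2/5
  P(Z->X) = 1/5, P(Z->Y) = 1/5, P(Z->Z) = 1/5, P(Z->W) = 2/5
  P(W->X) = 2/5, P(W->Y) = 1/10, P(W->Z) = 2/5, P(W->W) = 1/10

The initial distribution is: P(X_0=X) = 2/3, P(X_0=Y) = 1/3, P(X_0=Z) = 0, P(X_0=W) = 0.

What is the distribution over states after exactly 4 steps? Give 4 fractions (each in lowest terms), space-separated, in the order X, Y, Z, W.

Answer: 6029/30000 583/1875 1147/5000 2587/10000

Derivation:
Propagating the distribution step by step (d_{t+1} = d_t * P):
d_0 = (X=2/3, Y=1/3, Z=0, W=0)
  d_1[X] = 2/3*1/10 + 1/3*1/10 + 0*1/5 + 0*2/5 = 1/10
  d_1[Y] = 2/3*7/10 + 1/3*3/10 + 0*1/5 + 0*1/10 = 17/30
  d_1[Z] = 2/3*1/10 + 1/3*1/5 + 0*1/5 + 0*2/5 = 2/15
  d_1[W] = 2/3*1/10 + 1/3*2/5 + 0*2/5 + 0*1/10 = 1/5
d_1 = (X=1/10, Y=17/30, Z=2/15, W=1/5)
  d_2[X] = 1/10*1/10 + 17/30*1/10 + 2/15*1/5 + 1/5*2/5 = 13/75
  d_2[Y] = 1/10*7/10 + 17/30*3/10 + 2/15*1/5 + 1/5*1/10 = 43/150
  d_2[Z] = 1/10*1/10 + 17/30*1/5 + 2/15*1/5 + 1/5*2/5 = 23/100
  d_2[W] = 1/10*1/10 + 17/30*2/5 + 2/15*2/5 + 1/5*1/10 = 31/100
d_2 = (X=13/75, Y=43/150, Z=23/100, W=31/100)
  d_3[X] = 13/75*1/10 + 43/150*1/10 + 23/100*1/5 + 31/100*2/5 = 27/125
  d_3[Y] = 13/75*7/10 + 43/150*3/10 + 23/100*1/5 + 31/100*1/10 = 853/3000
  d_3[Z] = 13/75*1/10 + 43/150*1/5 + 23/100*1/5 + 31/100*2/5 = 367/1500
  d_3[W] = 13/75*1/10 + 43/150*2/5 + 23/100*2/5 + 31/100*1/10 = 51/200
d_3 = (X=27/125, Y=853/3000, Z=367/1500, W=51/200)
  d_4[X] = 27/125*1/10 + 853/3000*1/10 + 367/1500*1/5 + 51/200*2/5 = 6029/30000
  d_4[Y] = 27/125*7/10 + 853/3000*3/10 + 367/1500*1/5 + 51/200*1/10 = 583/1875
  d_4[Z] = 27/125*1/10 + 853/3000*1/5 + 367/1500*1/5 + 51/200*2/5 = 1147/5000
  d_4[W] = 27/125*1/10 + 853/3000*2/5 + 367/1500*2/5 + 51/200*1/10 = 2587/10000
d_4 = (X=6029/30000, Y=583/1875, Z=1147/5000, W=2587/10000)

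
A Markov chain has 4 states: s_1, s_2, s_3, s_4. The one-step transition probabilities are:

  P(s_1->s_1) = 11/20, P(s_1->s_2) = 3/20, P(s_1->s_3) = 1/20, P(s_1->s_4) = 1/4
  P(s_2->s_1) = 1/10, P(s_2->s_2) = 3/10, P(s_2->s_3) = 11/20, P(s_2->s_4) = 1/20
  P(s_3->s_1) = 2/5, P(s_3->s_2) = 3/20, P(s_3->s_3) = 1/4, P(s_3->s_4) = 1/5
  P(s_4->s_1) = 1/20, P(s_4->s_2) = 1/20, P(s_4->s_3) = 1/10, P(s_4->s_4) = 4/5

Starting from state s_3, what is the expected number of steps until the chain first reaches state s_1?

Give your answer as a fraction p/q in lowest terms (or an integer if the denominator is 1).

Let h_i = expected steps to first reach s_1 from state i.
Boundary: h_s_1 = 0.
First-step equations for the other states:
  h_s_2 = 1 + 1/10*h_s_1 + 3/10*h_s_2 + 11/20*h_s_3 + 1/20*h_s_4
  h_s_3 = 1 + 2/5*h_s_1 + 3/20*h_s_2 + 1/4*h_s_3 + 1/5*h_s_4
  h_s_4 = 1 + 1/20*h_s_1 + 1/20*h_s_2 + 1/10*h_s_3 + 4/5*h_s_4

Substituting h_s_1 = 0 and rearranging gives the linear system (I - Q) h = 1:
  [7/10, -11/20, -1/20] . (h_s_2, h_s_3, h_s_4) = 1
  [-3/20, 3/4, -1/5] . (h_s_2, h_s_3, h_s_4) = 1
  [-1/20, -1/10, 1/5] . (h_s_2, h_s_3, h_s_4) = 1

Solving yields:
  h_s_2 = 3140/531
  h_s_3 = 2600/531
  h_s_4 = 1580/177

Starting state is s_3, so the expected hitting time is h_s_3 = 2600/531.

Answer: 2600/531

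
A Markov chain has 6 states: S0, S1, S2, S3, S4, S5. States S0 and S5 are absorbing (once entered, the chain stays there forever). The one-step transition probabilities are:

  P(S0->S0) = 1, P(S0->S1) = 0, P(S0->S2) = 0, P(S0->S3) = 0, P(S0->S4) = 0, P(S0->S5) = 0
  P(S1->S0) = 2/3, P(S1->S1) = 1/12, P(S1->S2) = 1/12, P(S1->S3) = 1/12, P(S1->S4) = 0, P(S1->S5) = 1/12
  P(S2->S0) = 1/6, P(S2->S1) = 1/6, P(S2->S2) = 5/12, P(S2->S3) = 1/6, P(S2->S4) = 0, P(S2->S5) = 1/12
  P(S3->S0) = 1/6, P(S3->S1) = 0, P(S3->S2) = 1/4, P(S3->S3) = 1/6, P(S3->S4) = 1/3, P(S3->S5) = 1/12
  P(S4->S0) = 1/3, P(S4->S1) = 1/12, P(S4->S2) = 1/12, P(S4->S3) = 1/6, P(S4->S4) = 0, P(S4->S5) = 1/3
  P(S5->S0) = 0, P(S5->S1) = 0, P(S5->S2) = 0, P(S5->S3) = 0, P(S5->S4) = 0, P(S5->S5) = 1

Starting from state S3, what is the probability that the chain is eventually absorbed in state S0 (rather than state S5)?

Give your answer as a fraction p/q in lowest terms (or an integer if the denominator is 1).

Answer: 396/617

Derivation:
Let a_i = P(absorbed in S0 | start in state i).
Boundary conditions: a_S0 = 1, a_S5 = 0.
For each transient state i, a_i = sum_j P(i->j) * a_j:
  a_S1 = 2/3*a_S0 + 1/12*a_S1 + 1/12*a_S2 + 1/12*a_S3 + 0*a_S4 + 1/12*a_S5
  a_S2 = 1/6*a_S0 + 1/6*a_S1 + 5/12*a_S2 + 1/6*a_S3 + 0*a_S4 + 1/12*a_S5
  a_S3 = 1/6*a_S0 + 0*a_S1 + 1/4*a_S2 + 1/6*a_S3 + 1/3*a_S4 + 1/12*a_S5
  a_S4 = 1/3*a_S0 + 1/12*a_S1 + 1/12*a_S2 + 1/6*a_S3 + 0*a_S4 + 1/3*a_S5

Substituting a_S0 = 1 and a_S5 = 0, rearrange to (I - Q) a = r where r[i] = P(i -> S0):
  [11/12, -1/12, -1/12, 0] . (a_S1, a_S2, a_S3, a_S4) = 2/3
  [-1/6, 7/12, -1/6, 0] . (a_S1, a_S2, a_S3, a_S4) = 1/6
  [0, -1/4, 5/6, -1/3] . (a_S1, a_S2, a_S3, a_S4) = 1/6
  [-1/12, -1/12, -1/6, 1] . (a_S1, a_S2, a_S3, a_S4) = 1/3

Solving yields:
  a_S1 = 1574/1851
  a_S2 = 1318/1851
  a_S3 = 396/617
  a_S4 = 352/617

Starting state is S3, so the absorption probability is a_S3 = 396/617.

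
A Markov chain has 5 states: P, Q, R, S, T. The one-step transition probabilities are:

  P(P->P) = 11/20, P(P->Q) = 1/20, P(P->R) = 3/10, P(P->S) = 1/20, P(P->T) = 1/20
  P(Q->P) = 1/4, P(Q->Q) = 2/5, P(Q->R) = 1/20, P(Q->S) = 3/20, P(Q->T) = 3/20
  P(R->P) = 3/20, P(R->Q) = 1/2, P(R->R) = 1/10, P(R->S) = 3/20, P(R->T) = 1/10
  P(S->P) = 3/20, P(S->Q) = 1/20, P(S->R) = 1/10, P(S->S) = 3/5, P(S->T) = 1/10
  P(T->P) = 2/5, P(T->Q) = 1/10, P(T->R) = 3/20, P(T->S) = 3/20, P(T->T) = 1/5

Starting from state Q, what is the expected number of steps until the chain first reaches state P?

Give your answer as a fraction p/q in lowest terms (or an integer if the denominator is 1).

Answer: 79860/18803

Derivation:
Let h_i = expected steps to first reach P from state i.
Boundary: h_P = 0.
First-step equations for the other states:
  h_Q = 1 + 1/4*h_P + 2/5*h_Q + 1/20*h_R + 3/20*h_S + 3/20*h_T
  h_R = 1 + 3/20*h_P + 1/2*h_Q + 1/10*h_R + 3/20*h_S + 1/10*h_T
  h_S = 1 + 3/20*h_P + 1/20*h_Q + 1/10*h_R + 3/5*h_S + 1/10*h_T
  h_T = 1 + 2/5*h_P + 1/10*h_Q + 3/20*h_R + 3/20*h_S + 1/5*h_T

Substituting h_P = 0 and rearranging gives the linear system (I - Q) h = 1:
  [3/5, -1/20, -3/20, -3/20] . (h_Q, h_R, h_S, h_T) = 1
  [-1/2, 9/10, -3/20, -1/10] . (h_Q, h_R, h_S, h_T) = 1
  [-1/20, -1/10, 2/5, -1/10] . (h_Q, h_R, h_S, h_T) = 1
  [-1/10, -3/20, -3/20, 4/5] . (h_Q, h_R, h_S, h_T) = 1

Solving yields:
  h_Q = 79860/18803
  h_R = 88880/18803
  h_S = 96260/18803
  h_T = 68200/18803

Starting state is Q, so the expected hitting time is h_Q = 79860/18803.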